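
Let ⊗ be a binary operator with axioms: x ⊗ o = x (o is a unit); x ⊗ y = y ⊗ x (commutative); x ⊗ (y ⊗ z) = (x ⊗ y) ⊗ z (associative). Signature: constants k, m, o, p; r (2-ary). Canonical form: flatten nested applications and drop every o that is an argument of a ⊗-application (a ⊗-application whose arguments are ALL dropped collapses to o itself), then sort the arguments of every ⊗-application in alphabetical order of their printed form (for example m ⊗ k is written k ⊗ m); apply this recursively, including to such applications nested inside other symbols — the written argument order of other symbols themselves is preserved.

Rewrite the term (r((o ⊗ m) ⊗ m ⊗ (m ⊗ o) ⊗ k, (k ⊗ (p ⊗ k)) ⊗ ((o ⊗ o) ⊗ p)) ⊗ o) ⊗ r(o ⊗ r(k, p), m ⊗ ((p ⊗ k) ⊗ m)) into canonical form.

Flatten:  r((o ⊗ m) ⊗ m ⊗ (m ⊗ o) ⊗ k, (k ⊗ (p ⊗ k)) ⊗ ((o ⊗ o) ⊗ p)) ⊗ o ⊗ r(o ⊗ r(k, p), m ⊗ ((p ⊗ k) ⊗ m))
Inside:  r((o ⊗ m) ⊗ m ⊗ (m ⊗ o) ⊗ k, (k ⊗ (p ⊗ k)) ⊗ ((o ⊗ o) ⊗ p))  →  r(k ⊗ m ⊗ m ⊗ m, k ⊗ k ⊗ p ⊗ p)
Simplify inside:  r(o ⊗ r(k, p), m ⊗ ((p ⊗ k) ⊗ m))  →  r(r(k, p), k ⊗ m ⊗ m ⊗ p)
Units out:  drop o
Sort:  r(k ⊗ m ⊗ m ⊗ m, k ⊗ k ⊗ p ⊗ p) ⊗ r(r(k, p), k ⊗ m ⊗ m ⊗ p)

Answer: r(k ⊗ m ⊗ m ⊗ m, k ⊗ k ⊗ p ⊗ p) ⊗ r(r(k, p), k ⊗ m ⊗ m ⊗ p)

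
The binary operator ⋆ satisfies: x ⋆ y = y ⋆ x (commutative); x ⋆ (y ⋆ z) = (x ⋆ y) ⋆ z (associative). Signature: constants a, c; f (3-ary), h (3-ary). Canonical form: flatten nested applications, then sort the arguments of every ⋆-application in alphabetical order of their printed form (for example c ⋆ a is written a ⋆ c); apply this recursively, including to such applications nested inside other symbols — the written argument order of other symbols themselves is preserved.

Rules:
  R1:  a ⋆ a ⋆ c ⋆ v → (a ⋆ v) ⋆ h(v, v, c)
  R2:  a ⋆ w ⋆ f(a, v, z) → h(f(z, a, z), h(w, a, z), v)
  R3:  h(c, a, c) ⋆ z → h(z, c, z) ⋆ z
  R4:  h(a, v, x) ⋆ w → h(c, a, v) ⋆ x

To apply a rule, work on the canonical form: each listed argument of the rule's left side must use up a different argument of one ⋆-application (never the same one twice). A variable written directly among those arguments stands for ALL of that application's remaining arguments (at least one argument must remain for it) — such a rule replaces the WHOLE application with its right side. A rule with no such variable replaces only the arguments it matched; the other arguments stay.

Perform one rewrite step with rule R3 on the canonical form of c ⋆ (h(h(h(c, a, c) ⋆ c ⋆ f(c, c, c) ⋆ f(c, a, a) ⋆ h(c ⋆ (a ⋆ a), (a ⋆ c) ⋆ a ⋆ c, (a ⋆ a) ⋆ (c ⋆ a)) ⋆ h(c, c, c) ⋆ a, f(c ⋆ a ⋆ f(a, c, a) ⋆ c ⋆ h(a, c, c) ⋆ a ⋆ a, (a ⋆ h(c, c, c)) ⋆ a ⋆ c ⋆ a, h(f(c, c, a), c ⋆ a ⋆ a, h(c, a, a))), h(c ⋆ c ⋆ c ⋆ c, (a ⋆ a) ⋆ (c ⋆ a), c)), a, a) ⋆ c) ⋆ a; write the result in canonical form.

Canonical form:  a ⋆ c ⋆ c ⋆ h(h(a ⋆ c ⋆ f(c, a, a) ⋆ f(c, c, c) ⋆ h(a ⋆ a ⋆ c, a ⋆ a ⋆ c ⋆ c, a ⋆ a ⋆ a ⋆ c) ⋆ h(c, a, c) ⋆ h(c, c, c), f(a ⋆ a ⋆ a ⋆ c ⋆ c ⋆ f(a, c, a) ⋆ h(a, c, c), a ⋆ a ⋆ a ⋆ c ⋆ h(c, c, c), h(f(c, c, a), a ⋆ a ⋆ c, h(c, a, a))), h(c ⋆ c ⋆ c ⋆ c, a ⋆ a ⋆ a ⋆ c, c)), a, a)
Apply R3:  consuming h(c, a, c);  z := a ⋆ c ⋆ f(c, a, a) ⋆ f(c, c, c) ⋆ h(a ⋆ a ⋆ c, a ⋆ a ⋆ c ⋆ c, a ⋆ a ⋆ a ⋆ c) ⋆ h(c, c, c)
The extension variable absorbs all remaining arguments, so the whole application is rewritten.
Giving:  a ⋆ c ⋆ c ⋆ h(h(a ⋆ c ⋆ f(c, a, a) ⋆ f(c, c, c) ⋆ h(a ⋆ a ⋆ c, a ⋆ a ⋆ c ⋆ c, a ⋆ a ⋆ a ⋆ c) ⋆ h(a ⋆ c ⋆ f(c, a, a) ⋆ f(c, c, c) ⋆ h(a ⋆ a ⋆ c, a ⋆ a ⋆ c ⋆ c, a ⋆ a ⋆ a ⋆ c) ⋆ h(c, c, c), c, a ⋆ c ⋆ f(c, a, a) ⋆ f(c, c, c) ⋆ h(a ⋆ a ⋆ c, a ⋆ a ⋆ c ⋆ c, a ⋆ a ⋆ a ⋆ c) ⋆ h(c, c, c)) ⋆ h(c, c, c), f(a ⋆ a ⋆ a ⋆ c ⋆ c ⋆ f(a, c, a) ⋆ h(a, c, c), a ⋆ a ⋆ a ⋆ c ⋆ h(c, c, c), h(f(c, c, a), a ⋆ a ⋆ c, h(c, a, a))), h(c ⋆ c ⋆ c ⋆ c, a ⋆ a ⋆ a ⋆ c, c)), a, a)

Answer: a ⋆ c ⋆ c ⋆ h(h(a ⋆ c ⋆ f(c, a, a) ⋆ f(c, c, c) ⋆ h(a ⋆ a ⋆ c, a ⋆ a ⋆ c ⋆ c, a ⋆ a ⋆ a ⋆ c) ⋆ h(a ⋆ c ⋆ f(c, a, a) ⋆ f(c, c, c) ⋆ h(a ⋆ a ⋆ c, a ⋆ a ⋆ c ⋆ c, a ⋆ a ⋆ a ⋆ c) ⋆ h(c, c, c), c, a ⋆ c ⋆ f(c, a, a) ⋆ f(c, c, c) ⋆ h(a ⋆ a ⋆ c, a ⋆ a ⋆ c ⋆ c, a ⋆ a ⋆ a ⋆ c) ⋆ h(c, c, c)) ⋆ h(c, c, c), f(a ⋆ a ⋆ a ⋆ c ⋆ c ⋆ f(a, c, a) ⋆ h(a, c, c), a ⋆ a ⋆ a ⋆ c ⋆ h(c, c, c), h(f(c, c, a), a ⋆ a ⋆ c, h(c, a, a))), h(c ⋆ c ⋆ c ⋆ c, a ⋆ a ⋆ a ⋆ c, c)), a, a)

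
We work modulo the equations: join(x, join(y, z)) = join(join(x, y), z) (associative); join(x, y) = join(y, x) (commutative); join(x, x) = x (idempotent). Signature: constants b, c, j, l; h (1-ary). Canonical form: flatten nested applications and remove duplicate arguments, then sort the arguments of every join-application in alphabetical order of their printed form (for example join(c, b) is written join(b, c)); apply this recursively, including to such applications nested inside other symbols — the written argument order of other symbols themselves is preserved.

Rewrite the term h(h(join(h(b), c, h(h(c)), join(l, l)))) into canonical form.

Answer: h(h(join(c, h(b), h(h(c)), l)))

Derivation:
Descend into:  join(h(b), c, h(h(c)), join(l, l))
Merge nested applications:  join(h(b), c, h(h(c)), l, l)
Drop duplicates:  drop duplicate l
Sort:  join(c, h(b), h(h(c)), l)
Put back:  h(h(join(c, h(b), h(h(c)), l)))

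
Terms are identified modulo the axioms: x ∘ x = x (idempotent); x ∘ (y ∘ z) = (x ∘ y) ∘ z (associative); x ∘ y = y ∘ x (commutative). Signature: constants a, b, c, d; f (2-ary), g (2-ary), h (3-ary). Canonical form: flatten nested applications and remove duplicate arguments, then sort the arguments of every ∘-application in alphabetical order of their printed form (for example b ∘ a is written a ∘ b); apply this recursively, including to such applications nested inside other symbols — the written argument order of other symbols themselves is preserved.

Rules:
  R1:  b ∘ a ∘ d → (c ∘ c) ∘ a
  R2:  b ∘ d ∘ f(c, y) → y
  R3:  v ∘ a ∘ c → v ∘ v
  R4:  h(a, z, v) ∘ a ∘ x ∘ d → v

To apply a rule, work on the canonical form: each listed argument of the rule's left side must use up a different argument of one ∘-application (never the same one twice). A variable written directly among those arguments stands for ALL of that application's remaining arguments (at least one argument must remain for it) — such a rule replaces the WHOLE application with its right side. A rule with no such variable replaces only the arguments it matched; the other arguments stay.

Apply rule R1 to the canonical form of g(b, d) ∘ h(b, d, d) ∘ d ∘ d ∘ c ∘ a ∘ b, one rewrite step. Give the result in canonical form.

Answer: a ∘ c ∘ g(b, d) ∘ h(b, d, d)

Derivation:
Canonical form:  a ∘ b ∘ c ∘ d ∘ g(b, d) ∘ h(b, d, d)
Apply R1:  consuming a, b, d
Giving:  a ∘ c ∘ g(b, d) ∘ h(b, d, d)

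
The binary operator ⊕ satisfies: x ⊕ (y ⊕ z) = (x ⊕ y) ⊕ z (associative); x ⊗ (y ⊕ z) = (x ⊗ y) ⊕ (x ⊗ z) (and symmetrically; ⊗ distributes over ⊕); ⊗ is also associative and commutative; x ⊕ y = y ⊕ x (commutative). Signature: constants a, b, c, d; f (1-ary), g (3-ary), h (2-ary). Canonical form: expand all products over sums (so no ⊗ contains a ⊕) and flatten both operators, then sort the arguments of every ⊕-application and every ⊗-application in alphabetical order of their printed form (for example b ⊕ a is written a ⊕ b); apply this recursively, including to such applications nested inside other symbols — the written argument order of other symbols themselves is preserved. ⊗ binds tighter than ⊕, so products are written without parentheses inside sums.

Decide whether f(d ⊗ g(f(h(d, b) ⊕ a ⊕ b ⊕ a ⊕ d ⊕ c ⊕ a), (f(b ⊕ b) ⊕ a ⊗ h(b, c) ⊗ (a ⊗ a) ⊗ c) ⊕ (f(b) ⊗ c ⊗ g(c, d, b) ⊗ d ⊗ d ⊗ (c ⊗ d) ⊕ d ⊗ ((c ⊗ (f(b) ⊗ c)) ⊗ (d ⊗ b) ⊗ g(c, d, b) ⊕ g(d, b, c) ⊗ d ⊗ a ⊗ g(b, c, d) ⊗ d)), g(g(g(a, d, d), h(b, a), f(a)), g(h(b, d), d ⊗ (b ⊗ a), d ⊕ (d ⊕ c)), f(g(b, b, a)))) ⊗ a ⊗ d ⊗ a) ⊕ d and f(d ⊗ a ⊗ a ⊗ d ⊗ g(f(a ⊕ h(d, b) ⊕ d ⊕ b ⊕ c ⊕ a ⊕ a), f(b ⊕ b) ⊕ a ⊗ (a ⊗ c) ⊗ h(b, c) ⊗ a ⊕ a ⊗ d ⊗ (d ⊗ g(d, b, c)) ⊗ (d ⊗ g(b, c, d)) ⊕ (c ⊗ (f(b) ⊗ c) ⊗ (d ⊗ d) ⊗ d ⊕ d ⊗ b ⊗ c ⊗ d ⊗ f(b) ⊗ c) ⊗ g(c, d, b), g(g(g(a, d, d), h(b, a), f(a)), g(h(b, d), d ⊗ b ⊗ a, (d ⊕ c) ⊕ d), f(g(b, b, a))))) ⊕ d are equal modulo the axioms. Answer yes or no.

Answer: yes — both canonical forms are d ⊕ f(a ⊗ a ⊗ d ⊗ d ⊗ g(f(a ⊕ a ⊕ a ⊕ b ⊕ c ⊕ d ⊕ h(d, b)), a ⊗ a ⊗ a ⊗ c ⊗ h(b, c) ⊕ a ⊗ d ⊗ d ⊗ d ⊗ g(b, c, d) ⊗ g(d, b, c) ⊕ b ⊗ c ⊗ c ⊗ d ⊗ d ⊗ f(b) ⊗ g(c, d, b) ⊕ c ⊗ c ⊗ d ⊗ d ⊗ d ⊗ f(b) ⊗ g(c, d, b) ⊕ f(b ⊕ b), g(g(g(a, d, d), h(b, a), f(a)), g(h(b, d), a ⊗ b ⊗ d, c ⊕ d ⊕ d), f(g(b, b, a)))))

Derivation:
Left:  f(d ⊗ g(f(h(d, b) ⊕ a ⊕ b ⊕ a ⊕ d ⊕ c ⊕ a), (f(b ⊕ b) ⊕ a ⊗ h(b, c) ⊗ (a ⊗ a) ⊗ c) ⊕ (f(b) ⊗ c ⊗ g(c, d, b) ⊗ d ⊗ d ⊗ (c ⊗ d) ⊕ d ⊗ ((c ⊗ (f(b) ⊗ c)) ⊗ (d ⊗ b) ⊗ g(c, d, b) ⊕ g(d, b, c) ⊗ d ⊗ a ⊗ g(b, c, d) ⊗ d)), g(g(g(a, d, d), h(b, a), f(a)), g(h(b, d), d ⊗ (b ⊗ a), d ⊕ (d ⊕ c)), f(g(b, b, a)))) ⊗ a ⊗ d ⊗ a) ⊕ d
  Distribute:  f(a ⊗ a ⊗ d ⊗ d ⊗ g(f(a ⊕ a ⊕ a ⊕ b ⊕ c ⊕ d ⊕ h(d, b)), a ⊗ a ⊗ a ⊗ c ⊗ h(b, c) ⊕ a ⊗ d ⊗ d ⊗ d ⊗ g(b, c, d) ⊗ g(d, b, c) ⊕ b ⊗ c ⊗ c ⊗ d ⊗ d ⊗ f(b) ⊗ g(c, d, b) ⊕ c ⊗ c ⊗ d ⊗ d ⊗ d ⊗ f(b) ⊗ g(c, d, b) ⊕ f(b ⊕ b), g(g(g(a, d, d), h(b, a), f(a)), g(h(b, d), a ⊗ b ⊗ d, c ⊕ d ⊕ d), f(g(b, b, a))))) ⊕ d
  Order the arguments:  d ⊕ f(a ⊗ a ⊗ d ⊗ d ⊗ g(f(a ⊕ a ⊕ a ⊕ b ⊕ c ⊕ d ⊕ h(d, b)), a ⊗ a ⊗ a ⊗ c ⊗ h(b, c) ⊕ a ⊗ d ⊗ d ⊗ d ⊗ g(b, c, d) ⊗ g(d, b, c) ⊕ b ⊗ c ⊗ c ⊗ d ⊗ d ⊗ f(b) ⊗ g(c, d, b) ⊕ c ⊗ c ⊗ d ⊗ d ⊗ d ⊗ f(b) ⊗ g(c, d, b) ⊕ f(b ⊕ b), g(g(g(a, d, d), h(b, a), f(a)), g(h(b, d), a ⊗ b ⊗ d, c ⊕ d ⊕ d), f(g(b, b, a)))))
Right:  f(d ⊗ a ⊗ a ⊗ d ⊗ g(f(a ⊕ h(d, b) ⊕ d ⊕ b ⊕ c ⊕ a ⊕ a), f(b ⊕ b) ⊕ a ⊗ (a ⊗ c) ⊗ h(b, c) ⊗ a ⊕ a ⊗ d ⊗ (d ⊗ g(d, b, c)) ⊗ (d ⊗ g(b, c, d)) ⊕ (c ⊗ (f(b) ⊗ c) ⊗ (d ⊗ d) ⊗ d ⊕ d ⊗ b ⊗ c ⊗ d ⊗ f(b) ⊗ c) ⊗ g(c, d, b), g(g(g(a, d, d), h(b, a), f(a)), g(h(b, d), d ⊗ b ⊗ a, (d ⊕ c) ⊕ d), f(g(b, b, a))))) ⊕ d
  Expand products over sums:  f(a ⊗ a ⊗ d ⊗ d ⊗ g(f(a ⊕ a ⊕ a ⊕ b ⊕ c ⊕ d ⊕ h(d, b)), a ⊗ a ⊗ a ⊗ c ⊗ h(b, c) ⊕ a ⊗ d ⊗ d ⊗ d ⊗ g(b, c, d) ⊗ g(d, b, c) ⊕ b ⊗ c ⊗ c ⊗ d ⊗ d ⊗ f(b) ⊗ g(c, d, b) ⊕ c ⊗ c ⊗ d ⊗ d ⊗ d ⊗ f(b) ⊗ g(c, d, b) ⊕ f(b ⊕ b), g(g(g(a, d, d), h(b, a), f(a)), g(h(b, d), a ⊗ b ⊗ d, c ⊕ d ⊕ d), f(g(b, b, a))))) ⊕ d
  Sort arguments:  d ⊕ f(a ⊗ a ⊗ d ⊗ d ⊗ g(f(a ⊕ a ⊕ a ⊕ b ⊕ c ⊕ d ⊕ h(d, b)), a ⊗ a ⊗ a ⊗ c ⊗ h(b, c) ⊕ a ⊗ d ⊗ d ⊗ d ⊗ g(b, c, d) ⊗ g(d, b, c) ⊕ b ⊗ c ⊗ c ⊗ d ⊗ d ⊗ f(b) ⊗ g(c, d, b) ⊕ c ⊗ c ⊗ d ⊗ d ⊗ d ⊗ f(b) ⊗ g(c, d, b) ⊕ f(b ⊕ b), g(g(g(a, d, d), h(b, a), f(a)), g(h(b, d), a ⊗ b ⊗ d, c ⊕ d ⊕ d), f(g(b, b, a)))))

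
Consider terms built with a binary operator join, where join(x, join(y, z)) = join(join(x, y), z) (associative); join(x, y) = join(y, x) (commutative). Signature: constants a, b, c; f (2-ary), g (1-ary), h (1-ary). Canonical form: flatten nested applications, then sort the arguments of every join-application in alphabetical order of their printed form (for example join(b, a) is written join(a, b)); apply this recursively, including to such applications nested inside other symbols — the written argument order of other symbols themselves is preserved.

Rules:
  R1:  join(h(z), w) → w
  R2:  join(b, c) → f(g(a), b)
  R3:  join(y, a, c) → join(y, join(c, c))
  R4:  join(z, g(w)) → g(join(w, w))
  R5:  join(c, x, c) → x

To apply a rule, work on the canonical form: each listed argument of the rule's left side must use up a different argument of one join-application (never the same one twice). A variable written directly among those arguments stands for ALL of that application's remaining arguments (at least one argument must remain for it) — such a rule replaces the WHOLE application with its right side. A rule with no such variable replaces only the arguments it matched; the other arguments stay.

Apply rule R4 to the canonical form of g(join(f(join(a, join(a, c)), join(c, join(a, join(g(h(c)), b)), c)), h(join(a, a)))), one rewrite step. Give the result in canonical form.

Canonical form:  g(join(f(join(a, a, c), join(a, b, c, c, g(h(c)))), h(join(a, a))))
Match R4:  consume g(h(c));  w := h(c), z := join(a, b, c, c)
The extension variable absorbs all remaining arguments, so the whole application is rewritten.
New term:  g(join(f(join(a, a, c), g(join(h(c), h(c)))), h(join(a, a))))

Answer: g(join(f(join(a, a, c), g(join(h(c), h(c)))), h(join(a, a))))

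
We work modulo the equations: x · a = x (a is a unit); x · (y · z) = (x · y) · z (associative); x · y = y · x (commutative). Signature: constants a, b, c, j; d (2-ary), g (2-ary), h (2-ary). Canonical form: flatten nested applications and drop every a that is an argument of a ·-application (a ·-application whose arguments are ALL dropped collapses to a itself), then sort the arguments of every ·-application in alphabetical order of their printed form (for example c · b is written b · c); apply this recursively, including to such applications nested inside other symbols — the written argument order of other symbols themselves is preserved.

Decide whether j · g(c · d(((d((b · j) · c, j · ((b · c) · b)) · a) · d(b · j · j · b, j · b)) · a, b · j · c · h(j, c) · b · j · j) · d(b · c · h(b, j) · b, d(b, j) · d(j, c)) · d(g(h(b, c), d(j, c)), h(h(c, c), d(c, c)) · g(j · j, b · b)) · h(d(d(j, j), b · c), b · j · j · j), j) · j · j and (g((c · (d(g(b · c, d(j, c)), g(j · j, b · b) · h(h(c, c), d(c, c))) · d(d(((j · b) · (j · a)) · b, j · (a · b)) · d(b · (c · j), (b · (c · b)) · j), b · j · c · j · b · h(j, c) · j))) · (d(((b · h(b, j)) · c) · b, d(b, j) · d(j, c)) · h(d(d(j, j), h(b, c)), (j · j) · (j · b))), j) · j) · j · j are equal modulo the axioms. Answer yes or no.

Answer: no — g(c · d(b · b · c · h(b, j), d(b, j) · d(j, c)) · d(d(b · b · j · j, b · j) · d(b · c · j, b · b · c · j), b · b · c · h(j, c) · j · j · j) · d(g(h(b, c), d(j, c)), g(j · j, b · b) · h(h(c, c), d(c, c))) · h(d(d(j, j), b · c), b · j · j · j), j) · j · j · j vs g(c · d(b · b · c · h(b, j), d(b, j) · d(j, c)) · d(d(b · b · j · j, b · j) · d(b · c · j, b · b · c · j), b · b · c · h(j, c) · j · j · j) · d(g(b · c, d(j, c)), g(j · j, b · b) · h(h(c, c), d(c, c))) · h(d(d(j, j), h(b, c)), b · j · j · j), j) · j · j · j

Derivation:
Left:  j · g(c · d(((d((b · j) · c, j · ((b · c) · b)) · a) · d(b · j · j · b, j · b)) · a, b · j · c · h(j, c) · b · j · j) · d(b · c · h(b, j) · b, d(b, j) · d(j, c)) · d(g(h(b, c), d(j, c)), h(h(c, c), d(c, c)) · g(j · j, b · b)) · h(d(d(j, j), b · c), b · j · j · j), j) · j · j
  Simplify inside:  g(c · d(((d((b · j) · c, j · ((b · c) · b)) · a) · d(b · j · j · b, j · b)) · a, b · j · c · h(j, c) · b · j · j) · d(b · c · h(b, j) · b, d(b, j) · d(j, c)) · d(g(h(b, c), d(j, c)), h(h(c, c), d(c, c)) · g(j · j, b · b)) · h(d(d(j, j), b · c), b · j · j · j), j)  →  g(c · d(b · b · c · h(b, j), d(b, j) · d(j, c)) · d(d(b · b · j · j, b · j) · d(b · c · j, b · b · c · j), b · b · c · h(j, c) · j · j · j) · d(g(h(b, c), d(j, c)), g(j · j, b · b) · h(h(c, c), d(c, c))) · h(d(d(j, j), b · c), b · j · j · j), j)
  Order the arguments:  g(c · d(b · b · c · h(b, j), d(b, j) · d(j, c)) · d(d(b · b · j · j, b · j) · d(b · c · j, b · b · c · j), b · b · c · h(j, c) · j · j · j) · d(g(h(b, c), d(j, c)), g(j · j, b · b) · h(h(c, c), d(c, c))) · h(d(d(j, j), b · c), b · j · j · j), j) · j · j · j
Right:  (g((c · (d(g(b · c, d(j, c)), g(j · j, b · b) · h(h(c, c), d(c, c))) · d(d(((j · b) · (j · a)) · b, j · (a · b)) · d(b · (c · j), (b · (c · b)) · j), b · j · c · j · b · h(j, c) · j))) · (d(((b · h(b, j)) · c) · b, d(b, j) · d(j, c)) · h(d(d(j, j), h(b, c)), (j · j) · (j · b))), j) · j) · j · j
  Un-nest:  g((c · (d(g(b · c, d(j, c)), g(j · j, b · b) · h(h(c, c), d(c, c))) · d(d(((j · b) · (j · a)) · b, j · (a · b)) · d(b · (c · j), (b · (c · b)) · j), b · j · c · j · b · h(j, c) · j))) · (d(((b · h(b, j)) · c) · b, d(b, j) · d(j, c)) · h(d(d(j, j), h(b, c)), (j · j) · (j · b))), j) · j · j · j
  Simplify inside:  g((c · (d(g(b · c, d(j, c)), g(j · j, b · b) · h(h(c, c), d(c, c))) · d(d(((j · b) · (j · a)) · b, j · (a · b)) · d(b · (c · j), (b · (c · b)) · j), b · j · c · j · b · h(j, c) · j))) · (d(((b · h(b, j)) · c) · b, d(b, j) · d(j, c)) · h(d(d(j, j), h(b, c)), (j · j) · (j · b))), j)  →  g(c · d(b · b · c · h(b, j), d(b, j) · d(j, c)) · d(d(b · b · j · j, b · j) · d(b · c · j, b · b · c · j), b · b · c · h(j, c) · j · j · j) · d(g(b · c, d(j, c)), g(j · j, b · b) · h(h(c, c), d(c, c))) · h(d(d(j, j), h(b, c)), b · j · j · j), j)
  Order the arguments:  g(c · d(b · b · c · h(b, j), d(b, j) · d(j, c)) · d(d(b · b · j · j, b · j) · d(b · c · j, b · b · c · j), b · b · c · h(j, c) · j · j · j) · d(g(b · c, d(j, c)), g(j · j, b · b) · h(h(c, c), d(c, c))) · h(d(d(j, j), h(b, c)), b · j · j · j), j) · j · j · j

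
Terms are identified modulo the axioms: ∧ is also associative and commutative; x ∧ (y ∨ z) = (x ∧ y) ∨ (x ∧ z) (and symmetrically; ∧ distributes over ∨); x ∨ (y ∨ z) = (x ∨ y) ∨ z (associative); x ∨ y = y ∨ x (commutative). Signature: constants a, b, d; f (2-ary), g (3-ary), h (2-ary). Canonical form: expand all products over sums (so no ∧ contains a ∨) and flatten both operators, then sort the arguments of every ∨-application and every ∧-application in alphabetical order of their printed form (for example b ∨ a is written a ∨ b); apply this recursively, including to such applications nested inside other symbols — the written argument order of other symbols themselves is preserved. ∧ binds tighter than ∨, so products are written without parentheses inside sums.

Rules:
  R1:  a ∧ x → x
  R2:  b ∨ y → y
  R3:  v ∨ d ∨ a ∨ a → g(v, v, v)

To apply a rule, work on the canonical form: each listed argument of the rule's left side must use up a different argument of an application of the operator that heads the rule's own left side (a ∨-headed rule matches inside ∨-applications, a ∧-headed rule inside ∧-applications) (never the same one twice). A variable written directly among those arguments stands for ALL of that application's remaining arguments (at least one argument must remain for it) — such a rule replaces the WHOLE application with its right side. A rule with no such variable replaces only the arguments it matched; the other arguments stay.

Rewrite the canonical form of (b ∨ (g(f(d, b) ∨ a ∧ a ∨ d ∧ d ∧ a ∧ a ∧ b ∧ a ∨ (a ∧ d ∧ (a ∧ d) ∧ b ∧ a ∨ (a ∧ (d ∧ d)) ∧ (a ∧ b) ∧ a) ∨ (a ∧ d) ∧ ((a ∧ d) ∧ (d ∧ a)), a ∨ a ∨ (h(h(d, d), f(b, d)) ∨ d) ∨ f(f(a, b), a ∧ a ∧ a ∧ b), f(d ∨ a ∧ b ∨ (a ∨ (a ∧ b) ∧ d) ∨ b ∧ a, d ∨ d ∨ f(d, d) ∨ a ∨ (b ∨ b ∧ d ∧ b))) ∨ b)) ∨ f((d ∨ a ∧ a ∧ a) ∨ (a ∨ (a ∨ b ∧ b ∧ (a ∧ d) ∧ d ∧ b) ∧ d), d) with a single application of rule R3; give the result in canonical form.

Answer: b ∨ b ∨ f(a ∨ a ∧ a ∧ a ∨ a ∧ b ∧ b ∧ b ∧ d ∧ d ∧ d ∨ a ∧ d ∨ d, d) ∨ g(a ∧ a ∨ a ∧ a ∧ a ∧ b ∧ d ∧ d ∨ a ∧ a ∧ a ∧ b ∧ d ∧ d ∨ a ∧ a ∧ a ∧ b ∧ d ∧ d ∨ a ∧ a ∧ a ∧ d ∧ d ∧ d ∨ f(d, b), g(f(f(a, b), a ∧ a ∧ a ∧ b) ∨ h(h(d, d), f(b, d)), f(f(a, b), a ∧ a ∧ a ∧ b) ∨ h(h(d, d), f(b, d)), f(f(a, b), a ∧ a ∧ a ∧ b) ∨ h(h(d, d), f(b, d))), f(a ∨ a ∧ b ∨ a ∧ b ∨ a ∧ b ∧ d ∨ d, a ∨ b ∨ b ∧ b ∧ d ∨ d ∨ d ∨ f(d, d)))

Derivation:
Canonical form:  b ∨ b ∨ f(a ∨ a ∧ a ∧ a ∨ a ∧ b ∧ b ∧ b ∧ d ∧ d ∧ d ∨ a ∧ d ∨ d, d) ∨ g(a ∧ a ∨ a ∧ a ∧ a ∧ b ∧ d ∧ d ∨ a ∧ a ∧ a ∧ b ∧ d ∧ d ∨ a ∧ a ∧ a ∧ b ∧ d ∧ d ∨ a ∧ a ∧ a ∧ d ∧ d ∧ d ∨ f(d, b), a ∨ a ∨ d ∨ f(f(a, b), a ∧ a ∧ a ∧ b) ∨ h(h(d, d), f(b, d)), f(a ∨ a ∧ b ∨ a ∧ b ∨ a ∧ b ∧ d ∨ d, a ∨ b ∨ b ∧ b ∧ d ∨ d ∨ d ∨ f(d, d)))
R3 matches:  uses a, a, d;  v := f(f(a, b), a ∧ a ∧ a ∧ b) ∨ h(h(d, d), f(b, d))
Every leftover argument binds to the variable; the entire application is replaced.
New term:  b ∨ b ∨ f(a ∨ a ∧ a ∧ a ∨ a ∧ b ∧ b ∧ b ∧ d ∧ d ∧ d ∨ a ∧ d ∨ d, d) ∨ g(a ∧ a ∨ a ∧ a ∧ a ∧ b ∧ d ∧ d ∨ a ∧ a ∧ a ∧ b ∧ d ∧ d ∨ a ∧ a ∧ a ∧ b ∧ d ∧ d ∨ a ∧ a ∧ a ∧ d ∧ d ∧ d ∨ f(d, b), g(f(f(a, b), a ∧ a ∧ a ∧ b) ∨ h(h(d, d), f(b, d)), f(f(a, b), a ∧ a ∧ a ∧ b) ∨ h(h(d, d), f(b, d)), f(f(a, b), a ∧ a ∧ a ∧ b) ∨ h(h(d, d), f(b, d))), f(a ∨ a ∧ b ∨ a ∧ b ∨ a ∧ b ∧ d ∨ d, a ∨ b ∨ b ∧ b ∧ d ∨ d ∨ d ∨ f(d, d)))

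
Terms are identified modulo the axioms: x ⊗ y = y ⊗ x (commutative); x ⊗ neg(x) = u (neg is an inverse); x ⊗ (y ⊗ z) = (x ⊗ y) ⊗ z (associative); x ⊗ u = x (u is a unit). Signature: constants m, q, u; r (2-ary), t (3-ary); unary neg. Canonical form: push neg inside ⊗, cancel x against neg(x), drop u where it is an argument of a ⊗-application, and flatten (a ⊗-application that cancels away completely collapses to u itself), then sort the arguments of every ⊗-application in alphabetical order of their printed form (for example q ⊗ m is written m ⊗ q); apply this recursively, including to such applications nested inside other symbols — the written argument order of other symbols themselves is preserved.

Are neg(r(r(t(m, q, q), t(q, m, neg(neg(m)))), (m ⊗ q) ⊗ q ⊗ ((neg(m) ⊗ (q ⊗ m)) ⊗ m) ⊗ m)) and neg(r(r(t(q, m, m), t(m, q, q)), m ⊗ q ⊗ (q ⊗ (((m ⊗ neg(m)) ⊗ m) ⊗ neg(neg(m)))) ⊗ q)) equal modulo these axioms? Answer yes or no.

Left:  neg(r(r(t(m, q, q), t(q, m, neg(neg(m)))), (m ⊗ q) ⊗ q ⊗ ((neg(m) ⊗ (q ⊗ m)) ⊗ m) ⊗ m))
  Push neg inside:  distribute neg over ⊗ and collapse double neg
  Collect terms:  neg(r(r(t(m, q, q), t(q, m, m)), m ⊗ m ⊗ m ⊗ q ⊗ q ⊗ q))
Right:  neg(r(r(t(q, m, m), t(m, q, q)), m ⊗ q ⊗ (q ⊗ (((m ⊗ neg(m)) ⊗ m) ⊗ neg(neg(m)))) ⊗ q))
  Push neg inside:  distribute neg over ⊗ and collapse double neg
  Collect terms:  neg(r(r(t(q, m, m), t(m, q, q)), m ⊗ m ⊗ m ⊗ q ⊗ q ⊗ q))

Answer: no — neg(r(r(t(m, q, q), t(q, m, m)), m ⊗ m ⊗ m ⊗ q ⊗ q ⊗ q)) vs neg(r(r(t(q, m, m), t(m, q, q)), m ⊗ m ⊗ m ⊗ q ⊗ q ⊗ q))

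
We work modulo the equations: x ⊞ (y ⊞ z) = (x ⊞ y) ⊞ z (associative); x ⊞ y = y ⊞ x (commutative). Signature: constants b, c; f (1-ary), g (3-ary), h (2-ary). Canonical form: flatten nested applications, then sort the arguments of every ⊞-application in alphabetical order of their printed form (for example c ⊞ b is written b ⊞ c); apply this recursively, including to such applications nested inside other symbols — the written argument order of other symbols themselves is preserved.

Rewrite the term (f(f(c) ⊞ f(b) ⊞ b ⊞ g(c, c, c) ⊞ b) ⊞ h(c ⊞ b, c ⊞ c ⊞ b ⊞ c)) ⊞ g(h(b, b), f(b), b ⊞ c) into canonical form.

Flatten:  f(f(c) ⊞ f(b) ⊞ b ⊞ g(c, c, c) ⊞ b) ⊞ h(c ⊞ b, c ⊞ c ⊞ b ⊞ c) ⊞ g(h(b, b), f(b), b ⊞ c)
Canonicalize subterm:  f(f(c) ⊞ f(b) ⊞ b ⊞ g(c, c, c) ⊞ b)  →  f(b ⊞ b ⊞ f(b) ⊞ f(c) ⊞ g(c, c, c))
Simplify inside:  h(c ⊞ b, c ⊞ c ⊞ b ⊞ c)  →  h(b ⊞ c, b ⊞ c ⊞ c ⊞ c)
Sort arguments:  f(b ⊞ b ⊞ f(b) ⊞ f(c) ⊞ g(c, c, c)) ⊞ g(h(b, b), f(b), b ⊞ c) ⊞ h(b ⊞ c, b ⊞ c ⊞ c ⊞ c)

Answer: f(b ⊞ b ⊞ f(b) ⊞ f(c) ⊞ g(c, c, c)) ⊞ g(h(b, b), f(b), b ⊞ c) ⊞ h(b ⊞ c, b ⊞ c ⊞ c ⊞ c)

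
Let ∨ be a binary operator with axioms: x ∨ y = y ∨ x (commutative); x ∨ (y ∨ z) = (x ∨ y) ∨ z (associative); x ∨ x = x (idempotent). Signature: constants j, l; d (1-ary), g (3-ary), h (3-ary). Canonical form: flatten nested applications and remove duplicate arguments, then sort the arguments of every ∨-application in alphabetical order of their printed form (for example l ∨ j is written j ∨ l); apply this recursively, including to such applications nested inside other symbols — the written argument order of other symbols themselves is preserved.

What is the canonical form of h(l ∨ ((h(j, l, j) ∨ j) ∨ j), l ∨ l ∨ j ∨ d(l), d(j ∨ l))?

Focus inside:  l ∨ ((h(j, l, j) ∨ j) ∨ j)
Flatten:  l ∨ h(j, l, j) ∨ j ∨ j
Idempotence:  drop duplicate j
Sort:  h(j, l, j) ∨ j ∨ l
Reassemble:  h(h(j, l, j) ∨ j ∨ l, d(l) ∨ j ∨ l, d(j ∨ l))

Answer: h(h(j, l, j) ∨ j ∨ l, d(l) ∨ j ∨ l, d(j ∨ l))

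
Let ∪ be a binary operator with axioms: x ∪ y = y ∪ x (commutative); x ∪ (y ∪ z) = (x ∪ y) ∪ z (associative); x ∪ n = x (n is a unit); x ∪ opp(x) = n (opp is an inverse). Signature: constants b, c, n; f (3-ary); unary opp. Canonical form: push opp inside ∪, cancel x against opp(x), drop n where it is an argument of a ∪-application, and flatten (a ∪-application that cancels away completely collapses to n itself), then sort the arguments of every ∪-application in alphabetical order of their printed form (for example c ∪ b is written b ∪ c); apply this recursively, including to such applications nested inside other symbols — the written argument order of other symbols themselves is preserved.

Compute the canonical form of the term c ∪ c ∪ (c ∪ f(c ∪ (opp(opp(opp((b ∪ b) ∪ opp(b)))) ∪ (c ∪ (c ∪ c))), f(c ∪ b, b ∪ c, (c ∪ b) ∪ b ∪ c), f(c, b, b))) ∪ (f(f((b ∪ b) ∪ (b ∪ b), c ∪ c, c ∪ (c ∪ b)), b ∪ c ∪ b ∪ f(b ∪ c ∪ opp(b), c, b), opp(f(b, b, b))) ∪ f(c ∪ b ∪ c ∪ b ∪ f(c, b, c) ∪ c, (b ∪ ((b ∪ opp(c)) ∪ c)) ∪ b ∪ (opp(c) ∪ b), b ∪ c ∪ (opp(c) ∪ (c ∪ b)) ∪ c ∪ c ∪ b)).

Push opp inside:  distribute opp over ∪ and collapse double opp
Collect:  c ∪ c ∪ c ∪ f(c ∪ c ∪ c ∪ c ∪ opp(b), f(b ∪ c, b ∪ c, b ∪ b ∪ c ∪ c), f(c, b, b)) ∪ f(f(b ∪ b ∪ b ∪ b, c ∪ c, b ∪ c ∪ c), b ∪ b ∪ c ∪ f(c, c, b), opp(f(b, b, b))) ∪ f(b ∪ b ∪ c ∪ c ∪ c ∪ f(c, b, c), b ∪ b ∪ b ∪ b ∪ opp(c), b ∪ b ∪ b ∪ c ∪ c ∪ c)
Sort arguments:  c ∪ c ∪ c ∪ f(b ∪ b ∪ c ∪ c ∪ c ∪ f(c, b, c), b ∪ b ∪ b ∪ b ∪ opp(c), b ∪ b ∪ b ∪ c ∪ c ∪ c) ∪ f(c ∪ c ∪ c ∪ c ∪ opp(b), f(b ∪ c, b ∪ c, b ∪ b ∪ c ∪ c), f(c, b, b)) ∪ f(f(b ∪ b ∪ b ∪ b, c ∪ c, b ∪ c ∪ c), b ∪ b ∪ c ∪ f(c, c, b), opp(f(b, b, b)))

Answer: c ∪ c ∪ c ∪ f(b ∪ b ∪ c ∪ c ∪ c ∪ f(c, b, c), b ∪ b ∪ b ∪ b ∪ opp(c), b ∪ b ∪ b ∪ c ∪ c ∪ c) ∪ f(c ∪ c ∪ c ∪ c ∪ opp(b), f(b ∪ c, b ∪ c, b ∪ b ∪ c ∪ c), f(c, b, b)) ∪ f(f(b ∪ b ∪ b ∪ b, c ∪ c, b ∪ c ∪ c), b ∪ b ∪ c ∪ f(c, c, b), opp(f(b, b, b)))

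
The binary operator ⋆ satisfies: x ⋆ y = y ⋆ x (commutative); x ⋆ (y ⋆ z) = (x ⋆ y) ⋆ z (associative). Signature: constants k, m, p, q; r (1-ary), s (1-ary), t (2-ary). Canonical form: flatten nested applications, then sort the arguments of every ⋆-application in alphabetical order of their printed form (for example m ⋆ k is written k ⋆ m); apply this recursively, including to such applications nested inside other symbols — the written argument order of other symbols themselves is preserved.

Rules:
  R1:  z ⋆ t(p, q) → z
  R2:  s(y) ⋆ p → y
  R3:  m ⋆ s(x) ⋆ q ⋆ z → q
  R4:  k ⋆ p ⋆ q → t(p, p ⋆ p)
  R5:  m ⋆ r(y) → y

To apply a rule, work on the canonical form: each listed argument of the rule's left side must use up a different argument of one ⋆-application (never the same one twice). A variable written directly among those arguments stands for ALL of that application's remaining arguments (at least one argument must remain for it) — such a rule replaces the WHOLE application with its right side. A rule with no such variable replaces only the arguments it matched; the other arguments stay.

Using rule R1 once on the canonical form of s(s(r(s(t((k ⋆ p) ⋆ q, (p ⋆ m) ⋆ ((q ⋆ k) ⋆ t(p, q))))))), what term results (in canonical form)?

Canonical form:  s(s(r(s(t(k ⋆ p ⋆ q, k ⋆ m ⋆ p ⋆ q ⋆ t(p, q))))))
R1 matches:  uses t(p, q);  z := k ⋆ m ⋆ p ⋆ q
The variable takes the whole remainder — replace the entire application.
Giving:  s(s(r(s(t(k ⋆ p ⋆ q, k ⋆ m ⋆ p ⋆ q)))))

Answer: s(s(r(s(t(k ⋆ p ⋆ q, k ⋆ m ⋆ p ⋆ q)))))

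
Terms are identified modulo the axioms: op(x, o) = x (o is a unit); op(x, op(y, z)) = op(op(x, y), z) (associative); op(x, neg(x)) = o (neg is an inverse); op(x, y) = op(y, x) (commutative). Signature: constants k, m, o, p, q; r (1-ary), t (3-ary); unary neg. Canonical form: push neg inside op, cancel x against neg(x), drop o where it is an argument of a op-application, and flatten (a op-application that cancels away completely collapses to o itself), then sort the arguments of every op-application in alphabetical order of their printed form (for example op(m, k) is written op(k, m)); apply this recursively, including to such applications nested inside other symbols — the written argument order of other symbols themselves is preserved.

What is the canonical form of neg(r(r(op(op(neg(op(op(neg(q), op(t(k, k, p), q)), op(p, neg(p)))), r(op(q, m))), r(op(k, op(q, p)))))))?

Push neg inside:  distribute neg over op and collapse double neg
Combine occurrences:  neg(r(r(op(neg(t(k, k, p)), r(op(k, p, q)), r(op(m, q))))))

Answer: neg(r(r(op(neg(t(k, k, p)), r(op(k, p, q)), r(op(m, q))))))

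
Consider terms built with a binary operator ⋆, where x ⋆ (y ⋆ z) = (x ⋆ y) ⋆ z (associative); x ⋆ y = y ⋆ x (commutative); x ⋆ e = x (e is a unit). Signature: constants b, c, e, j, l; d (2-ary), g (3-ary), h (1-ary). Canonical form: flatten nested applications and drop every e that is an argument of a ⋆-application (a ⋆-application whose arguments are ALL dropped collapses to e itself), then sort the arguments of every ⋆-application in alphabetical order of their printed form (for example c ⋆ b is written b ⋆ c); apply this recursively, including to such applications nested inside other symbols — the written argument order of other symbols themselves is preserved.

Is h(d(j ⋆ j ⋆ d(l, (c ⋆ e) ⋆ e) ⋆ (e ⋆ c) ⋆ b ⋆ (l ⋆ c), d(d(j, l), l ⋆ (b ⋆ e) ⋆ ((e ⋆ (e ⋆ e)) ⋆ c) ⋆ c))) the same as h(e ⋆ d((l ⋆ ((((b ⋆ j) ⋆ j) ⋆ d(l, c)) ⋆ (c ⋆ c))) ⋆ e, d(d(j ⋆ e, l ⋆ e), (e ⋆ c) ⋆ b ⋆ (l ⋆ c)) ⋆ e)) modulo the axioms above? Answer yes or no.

Answer: yes — both canonical forms are h(d(b ⋆ c ⋆ c ⋆ d(l, c) ⋆ j ⋆ j ⋆ l, d(d(j, l), b ⋆ c ⋆ c ⋆ l)))

Derivation:
Left:  h(d(j ⋆ j ⋆ d(l, (c ⋆ e) ⋆ e) ⋆ (e ⋆ c) ⋆ b ⋆ (l ⋆ c), d(d(j, l), l ⋆ (b ⋆ e) ⋆ ((e ⋆ (e ⋆ e)) ⋆ c) ⋆ c)))
  Focus inside:  j ⋆ j ⋆ d(l, (c ⋆ e) ⋆ e) ⋆ (e ⋆ c) ⋆ b ⋆ (l ⋆ c)
  Un-nest:  j ⋆ j ⋆ d(l, (c ⋆ e) ⋆ e) ⋆ e ⋆ c ⋆ b ⋆ l ⋆ c
  Simplify inside:  d(l, (c ⋆ e) ⋆ e)  →  d(l, c)
  Drop the unit:  drop e
  Sort:  b ⋆ c ⋆ c ⋆ d(l, c) ⋆ j ⋆ j ⋆ l
  Put back:  h(d(b ⋆ c ⋆ c ⋆ d(l, c) ⋆ j ⋆ j ⋆ l, d(d(j, l), b ⋆ c ⋆ c ⋆ l)))
Right:  h(e ⋆ d((l ⋆ ((((b ⋆ j) ⋆ j) ⋆ d(l, c)) ⋆ (c ⋆ c))) ⋆ e, d(d(j ⋆ e, l ⋆ e), (e ⋆ c) ⋆ b ⋆ (l ⋆ c)) ⋆ e))
  Focus inside:  e ⋆ d((l ⋆ ((((b ⋆ j) ⋆ j) ⋆ d(l, c)) ⋆ (c ⋆ c))) ⋆ e, d(d(j ⋆ e, l ⋆ e), (e ⋆ c) ⋆ b ⋆ (l ⋆ c)) ⋆ e)
  Inside:  d((l ⋆ ((((b ⋆ j) ⋆ j) ⋆ d(l, c)) ⋆ (c ⋆ c))) ⋆ e, d(d(j ⋆ e, l ⋆ e), (e ⋆ c) ⋆ b ⋆ (l ⋆ c)) ⋆ e)  →  d(b ⋆ c ⋆ c ⋆ d(l, c) ⋆ j ⋆ j ⋆ l, d(d(j, l), b ⋆ c ⋆ c ⋆ l))
  Drop the unit:  drop e
  Sort arguments:  d(b ⋆ c ⋆ c ⋆ d(l, c) ⋆ j ⋆ j ⋆ l, d(d(j, l), b ⋆ c ⋆ c ⋆ l))
  Reassemble:  h(d(b ⋆ c ⋆ c ⋆ d(l, c) ⋆ j ⋆ j ⋆ l, d(d(j, l), b ⋆ c ⋆ c ⋆ l)))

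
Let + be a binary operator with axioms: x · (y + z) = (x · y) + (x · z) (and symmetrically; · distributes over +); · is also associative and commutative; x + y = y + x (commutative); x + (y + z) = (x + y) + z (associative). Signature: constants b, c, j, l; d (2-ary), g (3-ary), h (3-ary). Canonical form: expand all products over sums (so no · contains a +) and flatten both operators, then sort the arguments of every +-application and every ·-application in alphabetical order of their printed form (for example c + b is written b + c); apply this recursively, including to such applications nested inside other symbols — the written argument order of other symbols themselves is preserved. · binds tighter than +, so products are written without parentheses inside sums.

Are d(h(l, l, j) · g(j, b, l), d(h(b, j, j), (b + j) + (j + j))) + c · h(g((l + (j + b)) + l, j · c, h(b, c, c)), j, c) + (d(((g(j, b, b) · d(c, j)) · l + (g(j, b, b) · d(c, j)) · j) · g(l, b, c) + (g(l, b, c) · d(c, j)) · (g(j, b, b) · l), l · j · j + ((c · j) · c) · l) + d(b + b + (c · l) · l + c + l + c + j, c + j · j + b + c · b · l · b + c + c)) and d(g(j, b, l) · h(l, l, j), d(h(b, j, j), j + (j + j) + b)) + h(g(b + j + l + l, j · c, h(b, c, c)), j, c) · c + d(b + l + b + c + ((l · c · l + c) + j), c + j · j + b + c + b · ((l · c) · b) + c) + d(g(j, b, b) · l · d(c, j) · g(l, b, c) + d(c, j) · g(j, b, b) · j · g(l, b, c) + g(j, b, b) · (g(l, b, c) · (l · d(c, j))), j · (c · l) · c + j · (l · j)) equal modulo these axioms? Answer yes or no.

Left:  d(h(l, l, j) · g(j, b, l), d(h(b, j, j), (b + j) + (j + j))) + c · h(g((l + (j + b)) + l, j · c, h(b, c, c)), j, c) + (d(((g(j, b, b) · d(c, j)) · l + (g(j, b, b) · d(c, j)) · j) · g(l, b, c) + (g(l, b, c) · d(c, j)) · (g(j, b, b) · l), l · j · j + ((c · j) · c) · l) + d(b + b + (c · l) · l + c + l + c + j, c + j · j + b + c · b · l · b + c + c))
  Distribute:  d(g(j, b, l) · h(l, l, j), d(h(b, j, j), b + j + j + j)) + c · h(g(b + j + l + l, c · j, h(b, c, c)), j, c) + d(d(c, j) · g(j, b, b) · g(l, b, c) · j + d(c, j) · g(j, b, b) · g(l, b, c) · l + d(c, j) · g(j, b, b) · g(l, b, c) · l, c · c · j · l + j · j · l) + d(b + b + c + c + c · l · l + j + l, b + b · b · c · l + c + c + c + j · j)
  Sort arguments:  c · h(g(b + j + l + l, c · j, h(b, c, c)), j, c) + d(b + b + c + c + c · l · l + j + l, b + b · b · c · l + c + c + c + j · j) + d(d(c, j) · g(j, b, b) · g(l, b, c) · j + d(c, j) · g(j, b, b) · g(l, b, c) · l + d(c, j) · g(j, b, b) · g(l, b, c) · l, c · c · j · l + j · j · l) + d(g(j, b, l) · h(l, l, j), d(h(b, j, j), b + j + j + j))
Right:  d(g(j, b, l) · h(l, l, j), d(h(b, j, j), j + (j + j) + b)) + h(g(b + j + l + l, j · c, h(b, c, c)), j, c) · c + d(b + l + b + c + ((l · c · l + c) + j), c + j · j + b + c + b · ((l · c) · b) + c) + d(g(j, b, b) · l · d(c, j) · g(l, b, c) + d(c, j) · g(j, b, b) · j · g(l, b, c) + g(j, b, b) · (g(l, b, c) · (l · d(c, j))), j · (c · l) · c + j · (l · j))
  Merge nested applications:  d(g(j, b, l) · h(l, l, j), d(h(b, j, j), b + j + j + j)) + c · h(g(b + j + l + l, c · j, h(b, c, c)), j, c) + d(b + b + c + c + c · l · l + j + l, b + b · b · c · l + c + c + c + j · j) + d(d(c, j) · g(j, b, b) · g(l, b, c) · j + d(c, j) · g(j, b, b) · g(l, b, c) · l + d(c, j) · g(j, b, b) · g(l, b, c) · l, c · c · j · l + j · j · l)
  Order the arguments:  c · h(g(b + j + l + l, c · j, h(b, c, c)), j, c) + d(b + b + c + c + c · l · l + j + l, b + b · b · c · l + c + c + c + j · j) + d(d(c, j) · g(j, b, b) · g(l, b, c) · j + d(c, j) · g(j, b, b) · g(l, b, c) · l + d(c, j) · g(j, b, b) · g(l, b, c) · l, c · c · j · l + j · j · l) + d(g(j, b, l) · h(l, l, j), d(h(b, j, j), b + j + j + j))

Answer: yes — both canonical forms are c · h(g(b + j + l + l, c · j, h(b, c, c)), j, c) + d(b + b + c + c + c · l · l + j + l, b + b · b · c · l + c + c + c + j · j) + d(d(c, j) · g(j, b, b) · g(l, b, c) · j + d(c, j) · g(j, b, b) · g(l, b, c) · l + d(c, j) · g(j, b, b) · g(l, b, c) · l, c · c · j · l + j · j · l) + d(g(j, b, l) · h(l, l, j), d(h(b, j, j), b + j + j + j))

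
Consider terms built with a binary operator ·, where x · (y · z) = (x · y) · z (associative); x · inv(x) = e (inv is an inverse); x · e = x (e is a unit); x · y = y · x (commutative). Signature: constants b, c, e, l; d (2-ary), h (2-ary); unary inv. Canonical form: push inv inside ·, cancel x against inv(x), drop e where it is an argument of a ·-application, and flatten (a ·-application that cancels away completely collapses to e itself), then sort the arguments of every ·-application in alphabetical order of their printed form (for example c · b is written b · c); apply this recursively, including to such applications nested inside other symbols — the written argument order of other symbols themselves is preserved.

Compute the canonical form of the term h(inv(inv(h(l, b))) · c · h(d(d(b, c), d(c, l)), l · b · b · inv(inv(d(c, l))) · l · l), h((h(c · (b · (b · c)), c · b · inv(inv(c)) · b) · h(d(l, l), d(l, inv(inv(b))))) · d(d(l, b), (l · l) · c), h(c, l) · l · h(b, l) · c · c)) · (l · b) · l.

Push inv inside:  distribute inv over · and collapse double inv
Collect:  h(c · h(d(d(b, c), d(c, l)), b · b · d(c, l) · l · l · l) · h(l, b), h(d(d(l, b), c · l · l) · h(b · b · c · c, b · b · c · c) · h(d(l, l), d(l, b)), c · c · h(b, l) · h(c, l) · l)) · l · l · b
Sort arguments:  b · h(c · h(d(d(b, c), d(c, l)), b · b · d(c, l) · l · l · l) · h(l, b), h(d(d(l, b), c · l · l) · h(b · b · c · c, b · b · c · c) · h(d(l, l), d(l, b)), c · c · h(b, l) · h(c, l) · l)) · l · l

Answer: b · h(c · h(d(d(b, c), d(c, l)), b · b · d(c, l) · l · l · l) · h(l, b), h(d(d(l, b), c · l · l) · h(b · b · c · c, b · b · c · c) · h(d(l, l), d(l, b)), c · c · h(b, l) · h(c, l) · l)) · l · l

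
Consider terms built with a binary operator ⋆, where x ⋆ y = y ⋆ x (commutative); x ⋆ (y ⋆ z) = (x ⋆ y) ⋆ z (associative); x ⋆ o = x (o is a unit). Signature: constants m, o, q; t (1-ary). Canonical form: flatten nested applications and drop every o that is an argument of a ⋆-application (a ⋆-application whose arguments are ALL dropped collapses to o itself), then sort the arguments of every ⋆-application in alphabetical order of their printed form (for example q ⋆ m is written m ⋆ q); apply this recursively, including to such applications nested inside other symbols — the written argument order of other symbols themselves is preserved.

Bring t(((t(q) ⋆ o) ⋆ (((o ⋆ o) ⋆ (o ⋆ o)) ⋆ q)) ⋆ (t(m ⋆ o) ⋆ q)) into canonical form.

Answer: t(q ⋆ q ⋆ t(m) ⋆ t(q))

Derivation:
Work inside:  ((t(q) ⋆ o) ⋆ (((o ⋆ o) ⋆ (o ⋆ o)) ⋆ q)) ⋆ (t(m ⋆ o) ⋆ q)
Flatten:  t(q) ⋆ o ⋆ o ⋆ o ⋆ o ⋆ o ⋆ q ⋆ t(m ⋆ o) ⋆ q
Simplify inside:  t(m ⋆ o)  →  t(m)
Units out:  drop o (×5)
Order the arguments:  q ⋆ q ⋆ t(m) ⋆ t(q)
Rebuild:  t(q ⋆ q ⋆ t(m) ⋆ t(q))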